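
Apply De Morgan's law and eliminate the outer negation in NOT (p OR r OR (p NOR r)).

NOT p AND NOT r AND NOT (p NOR r)
De Morgan's: NOT(OR of terms) = AND of negations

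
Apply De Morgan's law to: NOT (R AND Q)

NOT R OR NOT Q
De Morgan's: NOT(AND of terms) = OR of negations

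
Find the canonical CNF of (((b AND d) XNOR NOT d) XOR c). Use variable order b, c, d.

(b OR c OR d) AND (b OR NOT c OR NOT d) AND (NOT b OR c OR d) AND (NOT b OR c OR NOT d)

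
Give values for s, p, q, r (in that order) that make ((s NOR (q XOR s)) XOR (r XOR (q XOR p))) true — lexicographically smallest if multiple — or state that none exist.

s=0, p=0, q=0, r=0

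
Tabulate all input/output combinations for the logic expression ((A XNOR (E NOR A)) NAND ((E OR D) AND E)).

D | E | A | Output
------------------
0 | 0 | 0 | 1
0 | 0 | 1 | 1
0 | 1 | 0 | 0
0 | 1 | 1 | 1
1 | 0 | 0 | 1
1 | 0 | 1 | 1
1 | 1 | 0 | 0
1 | 1 | 1 | 1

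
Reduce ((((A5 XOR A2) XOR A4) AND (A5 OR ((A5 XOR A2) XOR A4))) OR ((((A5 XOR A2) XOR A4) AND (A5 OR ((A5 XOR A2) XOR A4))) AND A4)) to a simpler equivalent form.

By absorption (E OR (E AND v) = E) then absorption (E AND (E OR v) = E):
= ((A5 XOR A2) XOR A4)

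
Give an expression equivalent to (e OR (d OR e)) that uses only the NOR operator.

((e NOR ((d NOR e) NOR (d NOR e))) NOR (e NOR ((d NOR e) NOR (d NOR e))))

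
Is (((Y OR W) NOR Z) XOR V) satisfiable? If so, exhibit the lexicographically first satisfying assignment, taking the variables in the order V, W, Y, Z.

V=0, W=0, Y=0, Z=0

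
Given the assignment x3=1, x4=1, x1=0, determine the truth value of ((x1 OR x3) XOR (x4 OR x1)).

Substituting: ((0 OR 1) XOR (1 OR 0))
= 0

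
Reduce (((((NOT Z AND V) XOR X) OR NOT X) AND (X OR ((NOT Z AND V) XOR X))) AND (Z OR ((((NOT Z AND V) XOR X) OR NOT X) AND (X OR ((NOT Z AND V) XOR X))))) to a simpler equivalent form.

By absorption (E AND (E OR v) = E) then distribution ((E OR v) AND (E OR NOT v) = E):
= ((NOT Z AND V) XOR X)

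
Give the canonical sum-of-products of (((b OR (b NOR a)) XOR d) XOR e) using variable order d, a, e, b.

Σm(0, 1, 5, 6, 10, 11, 12, 15) = (NOT d AND NOT a AND NOT e AND NOT b) OR (NOT d AND NOT a AND NOT e AND b) OR (NOT d AND a AND NOT e AND b) OR (NOT d AND a AND e AND NOT b) OR (d AND NOT a AND e AND NOT b) OR (d AND NOT a AND e AND b) OR (d AND a AND NOT e AND NOT b) OR (d AND a AND e AND b)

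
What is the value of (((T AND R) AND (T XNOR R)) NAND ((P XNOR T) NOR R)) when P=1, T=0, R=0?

Substituting: (((0 AND 0) AND (0 XNOR 0)) NAND ((1 XNOR 0) NOR 0))
= 1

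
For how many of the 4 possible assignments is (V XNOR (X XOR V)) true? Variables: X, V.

Satisfying assignments: (0,0), (0,1)
Count: 2 out of 4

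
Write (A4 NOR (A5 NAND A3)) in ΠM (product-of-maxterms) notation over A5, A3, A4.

ΠM(0, 1, 2, 3, 4, 5, 7) = (A5 OR A3 OR A4) AND (A5 OR A3 OR NOT A4) AND (A5 OR NOT A3 OR A4) AND (A5 OR NOT A3 OR NOT A4) AND (NOT A5 OR A3 OR A4) AND (NOT A5 OR A3 OR NOT A4) AND (NOT A5 OR NOT A3 OR NOT A4)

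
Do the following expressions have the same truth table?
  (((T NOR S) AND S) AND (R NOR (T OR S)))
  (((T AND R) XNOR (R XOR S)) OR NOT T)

No. Counterexample: with R=0, S=0, T=0, Expression 1 = 0 but Expression 2 = 1.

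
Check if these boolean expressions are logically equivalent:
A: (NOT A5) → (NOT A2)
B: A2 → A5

Yes, Contrapositive is always equivalent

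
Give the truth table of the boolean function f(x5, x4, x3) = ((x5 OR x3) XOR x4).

x5 | x4 | x3 | Output
---------------------
0 | 0 | 0 | 0
0 | 0 | 1 | 1
0 | 1 | 0 | 1
0 | 1 | 1 | 0
1 | 0 | 0 | 1
1 | 0 | 1 | 1
1 | 1 | 0 | 0
1 | 1 | 1 | 0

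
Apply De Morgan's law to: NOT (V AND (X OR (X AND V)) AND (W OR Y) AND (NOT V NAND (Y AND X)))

NOT V OR NOT (X OR (X AND V)) OR NOT (W OR Y) OR NOT (NOT V NAND (Y AND X))
De Morgan's: NOT(AND of terms) = OR of negations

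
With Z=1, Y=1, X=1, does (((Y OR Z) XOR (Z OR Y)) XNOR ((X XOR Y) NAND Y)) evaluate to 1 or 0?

Substituting: (((1 OR 1) XOR (1 OR 1)) XNOR ((1 XOR 1) NAND 1))
= 0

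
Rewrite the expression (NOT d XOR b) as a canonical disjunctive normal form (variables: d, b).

(NOT d AND NOT b) OR (d AND b)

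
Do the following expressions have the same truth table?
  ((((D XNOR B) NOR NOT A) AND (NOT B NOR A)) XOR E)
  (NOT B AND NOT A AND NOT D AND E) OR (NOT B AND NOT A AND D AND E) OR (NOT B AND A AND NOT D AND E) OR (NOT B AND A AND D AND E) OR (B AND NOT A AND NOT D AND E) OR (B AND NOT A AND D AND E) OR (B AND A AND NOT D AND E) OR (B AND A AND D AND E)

Yes, they are equivalent — the two output columns agree on all 16 assignments:
B | A | D | E | Expression 1 | Expression 2
-------------------------------------------
0 | 0 | 0 | 0 | 0 | 0
0 | 0 | 0 | 1 | 1 | 1
0 | 0 | 1 | 0 | 0 | 0
0 | 0 | 1 | 1 | 1 | 1
0 | 1 | 0 | 0 | 0 | 0
0 | 1 | 0 | 1 | 1 | 1
0 | 1 | 1 | 0 | 0 | 0
0 | 1 | 1 | 1 | 1 | 1
1 | 0 | 0 | 0 | 0 | 0
1 | 0 | 0 | 1 | 1 | 1
1 | 0 | 1 | 0 | 0 | 0
1 | 0 | 1 | 1 | 1 | 1
1 | 1 | 0 | 0 | 0 | 0
1 | 1 | 0 | 1 | 1 | 1
1 | 1 | 1 | 0 | 0 | 0
1 | 1 | 1 | 1 | 1 | 1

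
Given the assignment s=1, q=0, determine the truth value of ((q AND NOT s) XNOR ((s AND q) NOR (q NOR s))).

Substituting: ((0 AND NOT 1) XNOR ((1 AND 0) NOR (0 NOR 1)))
= 0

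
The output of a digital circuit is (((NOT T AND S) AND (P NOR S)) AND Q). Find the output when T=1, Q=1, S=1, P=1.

Substituting: (((NOT 1 AND 1) AND (1 NOR 1)) AND 1)
= 0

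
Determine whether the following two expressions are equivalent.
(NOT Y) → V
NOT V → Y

Yes, Contrapositive is always equivalent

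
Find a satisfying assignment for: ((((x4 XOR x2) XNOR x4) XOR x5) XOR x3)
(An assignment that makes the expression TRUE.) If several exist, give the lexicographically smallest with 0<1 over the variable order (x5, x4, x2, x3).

x5=0, x4=0, x2=0, x3=0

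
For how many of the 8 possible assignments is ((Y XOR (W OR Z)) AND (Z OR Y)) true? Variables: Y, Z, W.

Satisfying assignments: (0,1,0), (0,1,1), (1,0,0)
Count: 3 out of 8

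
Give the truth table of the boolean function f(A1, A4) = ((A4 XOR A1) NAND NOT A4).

A1 | A4 | Output
----------------
0 | 0 | 1
0 | 1 | 1
1 | 0 | 0
1 | 1 | 1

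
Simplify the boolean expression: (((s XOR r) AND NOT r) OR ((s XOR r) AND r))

By distribution ((E AND v) OR (E AND NOT v) = E):
= (s XOR r)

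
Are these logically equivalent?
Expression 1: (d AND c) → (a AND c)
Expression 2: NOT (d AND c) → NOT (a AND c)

No, Inverse is not equivalent to original (counterexample: d=0, a=1, c=1)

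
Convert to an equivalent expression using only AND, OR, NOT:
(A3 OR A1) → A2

NOT (A3 OR A1) OR A2
(Implication elimination: A → B = NOT A OR B)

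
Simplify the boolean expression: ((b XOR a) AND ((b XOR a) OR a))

By absorption (E AND (E OR v) = E):
= (b XOR a)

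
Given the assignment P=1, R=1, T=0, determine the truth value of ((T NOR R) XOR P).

Substituting: ((0 NOR 1) XOR 1)
= 1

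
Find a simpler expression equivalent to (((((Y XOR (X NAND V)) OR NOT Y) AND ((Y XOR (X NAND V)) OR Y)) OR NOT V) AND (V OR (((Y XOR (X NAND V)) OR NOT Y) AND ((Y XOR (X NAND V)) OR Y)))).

By distribution ((E OR v) AND (E OR NOT v) = E) then distribution ((E OR v) AND (E OR NOT v) = E):
= (Y XOR (X NAND V))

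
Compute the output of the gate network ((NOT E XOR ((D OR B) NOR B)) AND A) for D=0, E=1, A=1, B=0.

Substituting: ((NOT 1 XOR ((0 OR 0) NOR 0)) AND 1)
= 1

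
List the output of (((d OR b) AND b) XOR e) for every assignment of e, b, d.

e | b | d | Output
------------------
0 | 0 | 0 | 0
0 | 0 | 1 | 0
0 | 1 | 0 | 1
0 | 1 | 1 | 1
1 | 0 | 0 | 1
1 | 0 | 1 | 1
1 | 1 | 0 | 0
1 | 1 | 1 | 0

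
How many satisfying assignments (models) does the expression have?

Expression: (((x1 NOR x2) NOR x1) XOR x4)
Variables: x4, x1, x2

Satisfying assignments: (0,0,1), (1,0,0), (1,1,0), (1,1,1)
Count: 4 out of 8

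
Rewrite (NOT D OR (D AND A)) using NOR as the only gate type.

(((D NOR D) NOR ((D NOR D) NOR (A NOR A))) NOR ((D NOR D) NOR ((D NOR D) NOR (A NOR A))))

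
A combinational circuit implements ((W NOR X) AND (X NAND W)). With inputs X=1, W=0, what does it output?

Substituting: ((0 NOR 1) AND (1 NAND 0))
= 0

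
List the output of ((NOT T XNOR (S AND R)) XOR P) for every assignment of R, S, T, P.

R | S | T | P | Output
----------------------
0 | 0 | 0 | 0 | 0
0 | 0 | 0 | 1 | 1
0 | 0 | 1 | 0 | 1
0 | 0 | 1 | 1 | 0
0 | 1 | 0 | 0 | 0
0 | 1 | 0 | 1 | 1
0 | 1 | 1 | 0 | 1
0 | 1 | 1 | 1 | 0
1 | 0 | 0 | 0 | 0
1 | 0 | 0 | 1 | 1
1 | 0 | 1 | 0 | 1
1 | 0 | 1 | 1 | 0
1 | 1 | 0 | 0 | 1
1 | 1 | 0 | 1 | 0
1 | 1 | 1 | 0 | 0
1 | 1 | 1 | 1 | 1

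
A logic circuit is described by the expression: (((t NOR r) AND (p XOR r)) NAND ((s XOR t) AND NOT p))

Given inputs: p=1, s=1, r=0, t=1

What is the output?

Substituting: (((1 NOR 0) AND (1 XOR 0)) NAND ((1 XOR 1) AND NOT 1))
= 1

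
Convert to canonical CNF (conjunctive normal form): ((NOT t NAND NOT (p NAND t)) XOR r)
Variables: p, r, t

(p OR NOT r OR t) AND (p OR NOT r OR NOT t) AND (NOT p OR NOT r OR t) AND (NOT p OR NOT r OR NOT t)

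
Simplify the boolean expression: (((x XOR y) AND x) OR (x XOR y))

By absorption (E OR (E AND v) = E):
= (x XOR y)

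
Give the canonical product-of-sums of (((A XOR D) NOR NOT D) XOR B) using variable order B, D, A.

ΠM(0, 1, 2, 7) = (B OR D OR A) AND (B OR D OR NOT A) AND (B OR NOT D OR A) AND (NOT B OR NOT D OR NOT A)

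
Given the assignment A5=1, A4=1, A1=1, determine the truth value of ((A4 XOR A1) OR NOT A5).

Substituting: ((1 XOR 1) OR NOT 1)
= 0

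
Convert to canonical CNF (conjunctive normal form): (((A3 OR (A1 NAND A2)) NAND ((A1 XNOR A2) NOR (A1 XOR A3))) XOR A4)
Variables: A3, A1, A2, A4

(A3 OR A1 OR A2 OR NOT A4) AND (A3 OR A1 OR NOT A2 OR A4) AND (A3 OR NOT A1 OR A2 OR NOT A4) AND (A3 OR NOT A1 OR NOT A2 OR NOT A4) AND (NOT A3 OR A1 OR A2 OR NOT A4) AND (NOT A3 OR A1 OR NOT A2 OR NOT A4) AND (NOT A3 OR NOT A1 OR A2 OR A4) AND (NOT A3 OR NOT A1 OR NOT A2 OR NOT A4)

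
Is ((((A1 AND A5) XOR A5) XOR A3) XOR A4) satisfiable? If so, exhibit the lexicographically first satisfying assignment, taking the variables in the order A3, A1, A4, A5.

A3=0, A1=0, A4=0, A5=1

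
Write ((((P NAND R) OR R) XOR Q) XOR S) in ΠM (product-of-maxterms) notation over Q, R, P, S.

ΠM(1, 3, 5, 7, 8, 10, 12, 14) = (Q OR R OR P OR NOT S) AND (Q OR R OR NOT P OR NOT S) AND (Q OR NOT R OR P OR NOT S) AND (Q OR NOT R OR NOT P OR NOT S) AND (NOT Q OR R OR P OR S) AND (NOT Q OR R OR NOT P OR S) AND (NOT Q OR NOT R OR P OR S) AND (NOT Q OR NOT R OR NOT P OR S)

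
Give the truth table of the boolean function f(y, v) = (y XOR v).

y | v | Output
--------------
0 | 0 | 0
0 | 1 | 1
1 | 0 | 1
1 | 1 | 0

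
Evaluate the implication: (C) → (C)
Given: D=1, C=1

Antecedent (C) = 1; consequent (C) = 1.
1 → 1 = 1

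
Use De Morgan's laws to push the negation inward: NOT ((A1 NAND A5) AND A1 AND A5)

NOT (A1 NAND A5) OR NOT A1 OR NOT A5
De Morgan's: NOT(AND of terms) = OR of negations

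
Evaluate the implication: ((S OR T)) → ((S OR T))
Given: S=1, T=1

Antecedent ((S OR T)) = 1; consequent ((S OR T)) = 1.
1 → 1 = 1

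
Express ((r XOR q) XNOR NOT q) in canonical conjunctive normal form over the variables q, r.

(q OR r) AND (NOT q OR r)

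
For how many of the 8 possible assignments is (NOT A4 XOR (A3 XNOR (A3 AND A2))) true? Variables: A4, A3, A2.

Satisfying assignments: (0,1,0), (1,0,0), (1,0,1), (1,1,1)
Count: 4 out of 8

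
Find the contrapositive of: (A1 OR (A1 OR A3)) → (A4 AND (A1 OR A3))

Contrapositive: NOT (A4 AND (A1 OR A3)) → NOT (A1 OR (A1 OR A3))
Note: A statement and its contrapositive are logically equivalent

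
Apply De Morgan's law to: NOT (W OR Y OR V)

NOT W AND NOT Y AND NOT V
De Morgan's: NOT(OR of terms) = AND of negations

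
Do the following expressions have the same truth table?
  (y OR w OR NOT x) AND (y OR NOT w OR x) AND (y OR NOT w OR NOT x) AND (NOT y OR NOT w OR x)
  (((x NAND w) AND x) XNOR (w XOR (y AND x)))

Yes, they are equivalent — the two output columns agree on all 8 assignments:
y | w | x | Expression 1 | Expression 2
---------------------------------------
0 | 0 | 0 | 1 | 1
0 | 0 | 1 | 0 | 0
0 | 1 | 0 | 0 | 0
0 | 1 | 1 | 0 | 0
1 | 0 | 0 | 1 | 1
1 | 0 | 1 | 1 | 1
1 | 1 | 0 | 0 | 0
1 | 1 | 1 | 1 | 1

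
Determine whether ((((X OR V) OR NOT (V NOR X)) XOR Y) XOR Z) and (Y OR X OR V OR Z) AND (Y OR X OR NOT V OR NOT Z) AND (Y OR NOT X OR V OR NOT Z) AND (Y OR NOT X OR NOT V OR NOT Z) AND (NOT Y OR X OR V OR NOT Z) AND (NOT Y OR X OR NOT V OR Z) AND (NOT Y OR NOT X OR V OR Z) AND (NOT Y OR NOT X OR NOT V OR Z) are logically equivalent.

Yes, they are equivalent — the two output columns agree on all 16 assignments:
Y | X | V | Z | Expression 1 | Expression 2
-------------------------------------------
0 | 0 | 0 | 0 | 0 | 0
0 | 0 | 0 | 1 | 1 | 1
0 | 0 | 1 | 0 | 1 | 1
0 | 0 | 1 | 1 | 0 | 0
0 | 1 | 0 | 0 | 1 | 1
0 | 1 | 0 | 1 | 0 | 0
0 | 1 | 1 | 0 | 1 | 1
0 | 1 | 1 | 1 | 0 | 0
1 | 0 | 0 | 0 | 1 | 1
1 | 0 | 0 | 1 | 0 | 0
1 | 0 | 1 | 0 | 0 | 0
1 | 0 | 1 | 1 | 1 | 1
1 | 1 | 0 | 0 | 0 | 0
1 | 1 | 0 | 1 | 1 | 1
1 | 1 | 1 | 0 | 0 | 0
1 | 1 | 1 | 1 | 1 | 1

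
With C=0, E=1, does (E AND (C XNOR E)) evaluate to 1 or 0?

Substituting: (1 AND (0 XNOR 1))
= 0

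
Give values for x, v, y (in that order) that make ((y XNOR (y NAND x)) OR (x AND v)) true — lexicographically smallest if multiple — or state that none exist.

x=0, v=0, y=1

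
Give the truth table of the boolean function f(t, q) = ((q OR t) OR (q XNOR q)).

t | q | Output
--------------
0 | 0 | 1
0 | 1 | 1
1 | 0 | 1
1 | 1 | 1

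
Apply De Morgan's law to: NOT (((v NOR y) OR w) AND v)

NOT ((v NOR y) OR w) OR NOT v
De Morgan's: NOT(AND of terms) = OR of negations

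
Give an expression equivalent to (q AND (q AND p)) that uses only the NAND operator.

((q NAND ((q NAND p) NAND (q NAND p))) NAND (q NAND ((q NAND p) NAND (q NAND p))))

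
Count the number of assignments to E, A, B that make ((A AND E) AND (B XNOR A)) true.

Satisfying assignments: (1,1,1)
Count: 1 out of 8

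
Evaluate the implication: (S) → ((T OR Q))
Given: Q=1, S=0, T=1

Antecedent (S) = 0; consequent ((T OR Q)) = 1.
0 → 1 = 1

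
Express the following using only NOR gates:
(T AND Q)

((T NOR T) NOR (Q NOR Q))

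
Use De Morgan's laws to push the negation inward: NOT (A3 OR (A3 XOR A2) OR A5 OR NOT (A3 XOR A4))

NOT A3 AND NOT (A3 XOR A2) AND NOT A5 AND (A3 XOR A4)
De Morgan's: NOT(OR of terms) = AND of negations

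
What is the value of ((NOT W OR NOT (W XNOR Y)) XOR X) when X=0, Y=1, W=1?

Substituting: ((NOT 1 OR NOT (1 XNOR 1)) XOR 0)
= 0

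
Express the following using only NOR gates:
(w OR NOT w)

((w NOR (w NOR w)) NOR (w NOR (w NOR w)))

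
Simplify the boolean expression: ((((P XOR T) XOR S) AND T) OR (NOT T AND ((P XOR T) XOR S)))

By distribution ((E AND v) OR (E AND NOT v) = E):
= ((P XOR T) XOR S)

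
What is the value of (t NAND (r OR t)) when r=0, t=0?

Substituting: (0 NAND (0 OR 0))
= 1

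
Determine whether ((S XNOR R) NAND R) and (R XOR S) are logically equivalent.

No. Counterexample: with S=0, R=0, Expression 1 = 1 but Expression 2 = 0.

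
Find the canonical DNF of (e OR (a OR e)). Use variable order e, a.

(NOT e AND a) OR (e AND NOT a) OR (e AND a)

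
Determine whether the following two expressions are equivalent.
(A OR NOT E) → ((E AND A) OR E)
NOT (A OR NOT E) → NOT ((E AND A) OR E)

No, Inverse is not equivalent to original (counterexample: D=0, E=0, A=0)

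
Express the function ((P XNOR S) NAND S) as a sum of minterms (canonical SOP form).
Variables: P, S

Σm(0, 1, 2) = (NOT P AND NOT S) OR (NOT P AND S) OR (P AND NOT S)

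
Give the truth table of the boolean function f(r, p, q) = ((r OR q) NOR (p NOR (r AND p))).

r | p | q | Output
------------------
0 | 0 | 0 | 0
0 | 0 | 1 | 0
0 | 1 | 0 | 1
0 | 1 | 1 | 0
1 | 0 | 0 | 0
1 | 0 | 1 | 0
1 | 1 | 0 | 0
1 | 1 | 1 | 0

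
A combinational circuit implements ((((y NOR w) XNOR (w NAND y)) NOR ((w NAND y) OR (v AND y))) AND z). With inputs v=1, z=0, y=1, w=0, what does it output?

Substituting: ((((1 NOR 0) XNOR (0 NAND 1)) NOR ((0 NAND 1) OR (1 AND 1))) AND 0)
= 0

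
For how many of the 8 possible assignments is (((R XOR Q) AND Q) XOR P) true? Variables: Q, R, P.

Satisfying assignments: (0,0,1), (0,1,1), (1,0,0), (1,1,1)
Count: 4 out of 8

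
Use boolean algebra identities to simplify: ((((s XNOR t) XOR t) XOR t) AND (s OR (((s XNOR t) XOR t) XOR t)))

By absorption (E AND (E OR v) = E) then XOR self-cancellation ((E XOR v) XOR v = E):
= (s XNOR t)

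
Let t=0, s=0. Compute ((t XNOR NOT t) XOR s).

Substituting: ((0 XNOR NOT 0) XOR 0)
= 0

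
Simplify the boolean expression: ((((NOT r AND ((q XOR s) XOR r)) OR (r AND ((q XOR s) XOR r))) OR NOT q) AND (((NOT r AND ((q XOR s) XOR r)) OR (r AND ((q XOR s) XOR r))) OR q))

By distribution ((E OR v) AND (E OR NOT v) = E) then distribution ((E AND v) OR (E AND NOT v) = E):
= ((q XOR s) XOR r)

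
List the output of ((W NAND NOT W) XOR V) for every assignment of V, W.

V | W | Output
--------------
0 | 0 | 1
0 | 1 | 1
1 | 0 | 0
1 | 1 | 0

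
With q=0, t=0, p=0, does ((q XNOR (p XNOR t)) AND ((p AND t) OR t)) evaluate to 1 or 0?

Substituting: ((0 XNOR (0 XNOR 0)) AND ((0 AND 0) OR 0))
= 0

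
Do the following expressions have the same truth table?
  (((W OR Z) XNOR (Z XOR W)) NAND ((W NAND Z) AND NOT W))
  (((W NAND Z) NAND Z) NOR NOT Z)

No. Counterexample: with W=0, Z=1, Expression 1 = 0 but Expression 2 = 1.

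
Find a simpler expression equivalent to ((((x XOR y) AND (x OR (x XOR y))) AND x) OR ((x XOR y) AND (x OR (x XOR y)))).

By absorption (E OR (E AND v) = E) then absorption (E AND (E OR v) = E):
= (x XOR y)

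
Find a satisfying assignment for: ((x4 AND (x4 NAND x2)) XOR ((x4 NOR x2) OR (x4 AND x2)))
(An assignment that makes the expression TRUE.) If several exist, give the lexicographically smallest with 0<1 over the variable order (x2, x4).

x2=0, x4=0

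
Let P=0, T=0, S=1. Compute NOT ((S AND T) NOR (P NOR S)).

Substituting: NOT ((1 AND 0) NOR (0 NOR 1))
= 0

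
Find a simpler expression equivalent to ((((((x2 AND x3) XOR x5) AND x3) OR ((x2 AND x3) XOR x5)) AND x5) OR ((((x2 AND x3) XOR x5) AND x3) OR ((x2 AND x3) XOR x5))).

By absorption (E OR (E AND v) = E) then absorption (E OR (E AND v) = E):
= ((x2 AND x3) XOR x5)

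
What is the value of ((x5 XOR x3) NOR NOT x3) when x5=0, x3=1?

Substituting: ((0 XOR 1) NOR NOT 1)
= 0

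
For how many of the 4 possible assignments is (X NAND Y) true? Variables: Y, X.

Satisfying assignments: (0,0), (0,1), (1,0)
Count: 3 out of 4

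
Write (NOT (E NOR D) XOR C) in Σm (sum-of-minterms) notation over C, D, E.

Σm(1, 2, 3, 4) = (NOT C AND NOT D AND E) OR (NOT C AND D AND NOT E) OR (NOT C AND D AND E) OR (C AND NOT D AND NOT E)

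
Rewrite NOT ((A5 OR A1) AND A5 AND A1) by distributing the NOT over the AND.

NOT (A5 OR A1) OR NOT A5 OR NOT A1
De Morgan's: NOT(AND of terms) = OR of negations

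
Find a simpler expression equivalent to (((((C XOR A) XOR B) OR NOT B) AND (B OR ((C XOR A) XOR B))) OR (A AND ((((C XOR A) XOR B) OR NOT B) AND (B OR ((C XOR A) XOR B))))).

By absorption (E OR (E AND v) = E) then distribution ((E OR v) AND (E OR NOT v) = E):
= ((C XOR A) XOR B)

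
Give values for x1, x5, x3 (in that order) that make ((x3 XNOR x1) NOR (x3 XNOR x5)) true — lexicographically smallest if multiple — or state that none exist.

x1=0, x5=0, x3=1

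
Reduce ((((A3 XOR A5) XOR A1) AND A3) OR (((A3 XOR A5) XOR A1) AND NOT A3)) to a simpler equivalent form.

By distribution ((E AND v) OR (E AND NOT v) = E):
= ((A3 XOR A5) XOR A1)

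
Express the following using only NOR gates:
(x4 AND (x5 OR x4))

((x4 NOR x4) NOR (((x5 NOR x4) NOR (x5 NOR x4)) NOR ((x5 NOR x4) NOR (x5 NOR x4))))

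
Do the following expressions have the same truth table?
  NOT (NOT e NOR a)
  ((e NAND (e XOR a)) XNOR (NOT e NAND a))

No. Counterexample: with a=1, e=0, Expression 1 = 1 but Expression 2 = 0.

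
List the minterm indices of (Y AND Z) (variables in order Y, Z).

Σm(3) = (Y AND Z)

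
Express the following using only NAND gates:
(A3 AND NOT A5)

((A3 NAND (A5 NAND A5)) NAND (A3 NAND (A5 NAND A5)))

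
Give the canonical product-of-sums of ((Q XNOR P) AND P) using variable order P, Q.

ΠM(0, 1, 2) = (P OR Q) AND (P OR NOT Q) AND (NOT P OR Q)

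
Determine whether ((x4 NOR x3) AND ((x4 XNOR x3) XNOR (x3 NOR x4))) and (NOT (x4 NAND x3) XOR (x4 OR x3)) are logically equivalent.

No. Counterexample: with x3=0, x4=0, Expression 1 = 1 but Expression 2 = 0.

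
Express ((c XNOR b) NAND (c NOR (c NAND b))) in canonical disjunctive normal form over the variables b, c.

(NOT b AND NOT c) OR (NOT b AND c) OR (b AND NOT c) OR (b AND c)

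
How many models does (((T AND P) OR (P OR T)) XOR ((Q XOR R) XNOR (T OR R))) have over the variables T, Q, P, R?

Satisfying assignments: (0,0,0,0), (0,0,0,1), (0,1,1,0), (0,1,1,1), (1,0,0,0), (1,0,1,0), (1,1,0,1), (1,1,1,1)
Count: 8 out of 16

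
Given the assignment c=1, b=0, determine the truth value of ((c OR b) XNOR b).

Substituting: ((1 OR 0) XNOR 0)
= 0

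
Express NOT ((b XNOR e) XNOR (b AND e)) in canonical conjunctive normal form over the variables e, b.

(e OR NOT b) AND (NOT e OR b) AND (NOT e OR NOT b)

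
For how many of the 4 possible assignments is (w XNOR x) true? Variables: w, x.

Satisfying assignments: (0,0), (1,1)
Count: 2 out of 4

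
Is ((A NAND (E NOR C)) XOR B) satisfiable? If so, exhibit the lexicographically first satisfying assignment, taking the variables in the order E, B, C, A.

E=0, B=0, C=0, A=0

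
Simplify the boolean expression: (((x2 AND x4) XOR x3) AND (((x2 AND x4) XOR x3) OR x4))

By absorption (E AND (E OR v) = E):
= ((x2 AND x4) XOR x3)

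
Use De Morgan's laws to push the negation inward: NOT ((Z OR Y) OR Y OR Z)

NOT (Z OR Y) AND NOT Y AND NOT Z
De Morgan's: NOT(OR of terms) = AND of negations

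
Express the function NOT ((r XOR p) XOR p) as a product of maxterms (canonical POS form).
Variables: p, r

ΠM(1, 3) = (p OR NOT r) AND (NOT p OR NOT r)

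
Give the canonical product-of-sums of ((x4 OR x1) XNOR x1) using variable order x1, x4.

ΠM(1) = (x1 OR NOT x4)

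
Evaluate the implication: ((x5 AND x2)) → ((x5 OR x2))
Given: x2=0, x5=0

Antecedent ((x5 AND x2)) = 0; consequent ((x5 OR x2)) = 0.
0 → 0 = 1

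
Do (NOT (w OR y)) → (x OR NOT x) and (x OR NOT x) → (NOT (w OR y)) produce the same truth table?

No, Converse is not equivalent to original (counterexample: x=0, y=0, w=1)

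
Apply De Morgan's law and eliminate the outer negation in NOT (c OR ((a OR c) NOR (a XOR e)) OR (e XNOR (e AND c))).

NOT c AND NOT ((a OR c) NOR (a XOR e)) AND NOT (e XNOR (e AND c))
De Morgan's: NOT(OR of terms) = AND of negations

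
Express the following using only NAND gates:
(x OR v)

((x NAND x) NAND (v NAND v))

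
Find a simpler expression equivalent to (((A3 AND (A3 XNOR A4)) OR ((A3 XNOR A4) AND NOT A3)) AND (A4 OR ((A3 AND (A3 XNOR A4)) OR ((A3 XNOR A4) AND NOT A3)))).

By absorption (E AND (E OR v) = E) then distribution ((E AND v) OR (E AND NOT v) = E):
= (A3 XNOR A4)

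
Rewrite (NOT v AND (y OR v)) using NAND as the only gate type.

(((v NAND v) NAND ((y NAND y) NAND (v NAND v))) NAND ((v NAND v) NAND ((y NAND y) NAND (v NAND v))))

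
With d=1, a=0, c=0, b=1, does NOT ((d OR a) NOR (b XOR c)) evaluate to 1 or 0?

Substituting: NOT ((1 OR 0) NOR (1 XOR 0))
= 1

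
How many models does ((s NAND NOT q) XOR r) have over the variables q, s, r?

Satisfying assignments: (0,0,0), (0,1,1), (1,0,0), (1,1,0)
Count: 4 out of 8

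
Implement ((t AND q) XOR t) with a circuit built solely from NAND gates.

((((t NAND q) NAND (t NAND q)) NAND (((t NAND q) NAND (t NAND q)) NAND t)) NAND (t NAND (((t NAND q) NAND (t NAND q)) NAND t)))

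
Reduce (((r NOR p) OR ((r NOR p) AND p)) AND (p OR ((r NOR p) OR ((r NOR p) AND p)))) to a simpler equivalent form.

By absorption (E AND (E OR v) = E) then absorption (E OR (E AND v) = E):
= (r NOR p)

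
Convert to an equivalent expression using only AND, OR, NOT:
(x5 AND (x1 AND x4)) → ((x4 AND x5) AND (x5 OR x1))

NOT (x5 AND (x1 AND x4)) OR ((x4 AND x5) AND (x5 OR x1))
(Implication elimination: A → B = NOT A OR B)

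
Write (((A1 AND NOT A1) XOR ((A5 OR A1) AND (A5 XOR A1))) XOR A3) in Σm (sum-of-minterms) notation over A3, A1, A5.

Σm(1, 2, 4, 7) = (NOT A3 AND NOT A1 AND A5) OR (NOT A3 AND A1 AND NOT A5) OR (A3 AND NOT A1 AND NOT A5) OR (A3 AND A1 AND A5)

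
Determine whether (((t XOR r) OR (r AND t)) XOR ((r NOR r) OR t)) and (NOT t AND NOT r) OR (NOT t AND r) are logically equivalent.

Yes, they are equivalent — the two output columns agree on all 4 assignments:
t | r | Expression 1 | Expression 2
-----------------------------------
0 | 0 | 1 | 1
0 | 1 | 1 | 1
1 | 0 | 0 | 0
1 | 1 | 0 | 0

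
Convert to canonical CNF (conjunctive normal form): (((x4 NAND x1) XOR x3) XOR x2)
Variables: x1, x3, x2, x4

(x1 OR x3 OR NOT x2 OR x4) AND (x1 OR x3 OR NOT x2 OR NOT x4) AND (x1 OR NOT x3 OR x2 OR x4) AND (x1 OR NOT x3 OR x2 OR NOT x4) AND (NOT x1 OR x3 OR x2 OR NOT x4) AND (NOT x1 OR x3 OR NOT x2 OR x4) AND (NOT x1 OR NOT x3 OR x2 OR x4) AND (NOT x1 OR NOT x3 OR NOT x2 OR NOT x4)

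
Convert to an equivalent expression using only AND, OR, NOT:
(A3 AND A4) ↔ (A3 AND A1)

((A3 AND A4) AND (A3 AND A1)) OR (NOT (A3 AND A4) AND NOT (A3 AND A1))
(Biconditional = both true or both false)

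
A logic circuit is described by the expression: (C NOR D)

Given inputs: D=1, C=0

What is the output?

Substituting: (0 NOR 1)
= 0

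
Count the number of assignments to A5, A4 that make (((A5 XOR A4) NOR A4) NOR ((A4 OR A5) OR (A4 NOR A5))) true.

No assignment satisfies the expression.
Count: 0 out of 4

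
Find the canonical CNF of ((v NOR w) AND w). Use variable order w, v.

(w OR v) AND (w OR NOT v) AND (NOT w OR v) AND (NOT w OR NOT v)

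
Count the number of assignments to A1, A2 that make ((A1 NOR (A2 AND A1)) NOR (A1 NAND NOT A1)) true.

No assignment satisfies the expression.
Count: 0 out of 4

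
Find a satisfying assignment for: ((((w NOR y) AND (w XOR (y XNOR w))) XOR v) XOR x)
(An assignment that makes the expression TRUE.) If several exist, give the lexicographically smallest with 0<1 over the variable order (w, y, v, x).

w=0, y=0, v=0, x=0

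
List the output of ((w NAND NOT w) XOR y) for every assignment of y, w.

y | w | Output
--------------
0 | 0 | 1
0 | 1 | 1
1 | 0 | 0
1 | 1 | 0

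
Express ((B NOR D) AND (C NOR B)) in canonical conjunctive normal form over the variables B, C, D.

(B OR C OR NOT D) AND (B OR NOT C OR D) AND (B OR NOT C OR NOT D) AND (NOT B OR C OR D) AND (NOT B OR C OR NOT D) AND (NOT B OR NOT C OR D) AND (NOT B OR NOT C OR NOT D)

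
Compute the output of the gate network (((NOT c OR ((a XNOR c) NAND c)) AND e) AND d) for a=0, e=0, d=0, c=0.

Substituting: (((NOT 0 OR ((0 XNOR 0) NAND 0)) AND 0) AND 0)
= 0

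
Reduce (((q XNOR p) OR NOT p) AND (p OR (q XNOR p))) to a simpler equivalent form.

By distribution ((E OR v) AND (E OR NOT v) = E):
= (q XNOR p)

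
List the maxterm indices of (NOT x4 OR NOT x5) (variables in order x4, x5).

ΠM(3) = (NOT x4 OR NOT x5)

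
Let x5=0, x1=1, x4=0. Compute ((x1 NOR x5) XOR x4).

Substituting: ((1 NOR 0) XOR 0)
= 0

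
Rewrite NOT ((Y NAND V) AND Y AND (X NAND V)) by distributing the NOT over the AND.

NOT (Y NAND V) OR NOT Y OR NOT (X NAND V)
De Morgan's: NOT(AND of terms) = OR of negations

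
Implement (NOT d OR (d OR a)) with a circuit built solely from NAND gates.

(((d NAND d) NAND (d NAND d)) NAND (((d NAND d) NAND (a NAND a)) NAND ((d NAND d) NAND (a NAND a))))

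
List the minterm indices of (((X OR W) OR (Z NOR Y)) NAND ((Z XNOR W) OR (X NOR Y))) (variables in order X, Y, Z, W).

Σm(2, 4, 5, 6, 9, 10, 13, 14) = (NOT X AND NOT Y AND Z AND NOT W) OR (NOT X AND Y AND NOT Z AND NOT W) OR (NOT X AND Y AND NOT Z AND W) OR (NOT X AND Y AND Z AND NOT W) OR (X AND NOT Y AND NOT Z AND W) OR (X AND NOT Y AND Z AND NOT W) OR (X AND Y AND NOT Z AND W) OR (X AND Y AND Z AND NOT W)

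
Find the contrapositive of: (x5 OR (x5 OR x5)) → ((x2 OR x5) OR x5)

Contrapositive: NOT ((x2 OR x5) OR x5) → NOT (x5 OR (x5 OR x5))
Note: A statement and its contrapositive are logically equivalent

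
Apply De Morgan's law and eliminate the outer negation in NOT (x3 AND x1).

NOT x3 OR NOT x1
De Morgan's: NOT(AND of terms) = OR of negations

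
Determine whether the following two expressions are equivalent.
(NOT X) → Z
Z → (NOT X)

No, Converse is not equivalent to original (counterexample: X=0, Z=0)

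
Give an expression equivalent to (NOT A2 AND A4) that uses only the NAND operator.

(((A2 NAND A2) NAND A4) NAND ((A2 NAND A2) NAND A4))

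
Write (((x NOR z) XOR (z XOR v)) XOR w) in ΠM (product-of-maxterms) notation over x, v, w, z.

ΠM(2, 3, 4, 5, 8, 11, 13, 14) = (x OR v OR NOT w OR z) AND (x OR v OR NOT w OR NOT z) AND (x OR NOT v OR w OR z) AND (x OR NOT v OR w OR NOT z) AND (NOT x OR v OR w OR z) AND (NOT x OR v OR NOT w OR NOT z) AND (NOT x OR NOT v OR w OR NOT z) AND (NOT x OR NOT v OR NOT w OR z)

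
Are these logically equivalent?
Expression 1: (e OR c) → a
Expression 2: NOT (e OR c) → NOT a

No, Inverse is not equivalent to original (counterexample: c=0, e=0, a=1)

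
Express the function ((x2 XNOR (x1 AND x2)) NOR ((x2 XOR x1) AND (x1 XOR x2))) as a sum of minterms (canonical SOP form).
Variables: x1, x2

Σm() = FALSE (no minterms)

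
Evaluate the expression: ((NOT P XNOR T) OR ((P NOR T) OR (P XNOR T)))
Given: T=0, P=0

Substituting: ((NOT 0 XNOR 0) OR ((0 NOR 0) OR (0 XNOR 0)))
= 1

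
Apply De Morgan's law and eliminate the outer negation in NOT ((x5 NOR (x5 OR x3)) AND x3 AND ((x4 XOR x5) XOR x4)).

NOT (x5 NOR (x5 OR x3)) OR NOT x3 OR NOT ((x4 XOR x5) XOR x4)
De Morgan's: NOT(AND of terms) = OR of negations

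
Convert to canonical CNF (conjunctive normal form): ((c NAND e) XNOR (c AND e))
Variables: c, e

(c OR e) AND (c OR NOT e) AND (NOT c OR e) AND (NOT c OR NOT e)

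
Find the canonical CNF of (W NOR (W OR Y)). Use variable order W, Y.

(W OR NOT Y) AND (NOT W OR Y) AND (NOT W OR NOT Y)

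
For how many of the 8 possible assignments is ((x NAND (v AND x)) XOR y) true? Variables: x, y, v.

Satisfying assignments: (0,0,0), (0,0,1), (1,0,0), (1,1,1)
Count: 4 out of 8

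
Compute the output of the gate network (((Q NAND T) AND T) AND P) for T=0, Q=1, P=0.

Substituting: (((1 NAND 0) AND 0) AND 0)
= 0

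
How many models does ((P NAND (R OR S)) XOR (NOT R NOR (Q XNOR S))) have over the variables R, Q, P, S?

Satisfying assignments: (0,0,0,0), (0,0,0,1), (0,0,1,0), (0,1,0,0), (0,1,0,1), (0,1,1,0), (1,0,0,0), (1,0,1,1), (1,1,0,1), (1,1,1,0)
Count: 10 out of 16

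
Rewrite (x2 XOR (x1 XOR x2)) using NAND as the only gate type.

((x2 NAND (x2 NAND ((x1 NAND (x1 NAND x2)) NAND (x2 NAND (x1 NAND x2))))) NAND (((x1 NAND (x1 NAND x2)) NAND (x2 NAND (x1 NAND x2))) NAND (x2 NAND ((x1 NAND (x1 NAND x2)) NAND (x2 NAND (x1 NAND x2))))))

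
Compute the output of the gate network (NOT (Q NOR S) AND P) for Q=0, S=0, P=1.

Substituting: (NOT (0 NOR 0) AND 1)
= 0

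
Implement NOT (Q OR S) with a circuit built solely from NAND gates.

(((Q NAND Q) NAND (S NAND S)) NAND ((Q NAND Q) NAND (S NAND S)))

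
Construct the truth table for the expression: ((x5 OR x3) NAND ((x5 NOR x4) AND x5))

x3 | x5 | x4 | Output
---------------------
0 | 0 | 0 | 1
0 | 0 | 1 | 1
0 | 1 | 0 | 1
0 | 1 | 1 | 1
1 | 0 | 0 | 1
1 | 0 | 1 | 1
1 | 1 | 0 | 1
1 | 1 | 1 | 1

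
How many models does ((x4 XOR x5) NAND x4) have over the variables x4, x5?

Satisfying assignments: (0,0), (0,1), (1,1)
Count: 3 out of 4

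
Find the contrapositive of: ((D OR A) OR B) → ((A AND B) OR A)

Contrapositive: NOT ((A AND B) OR A) → NOT ((D OR A) OR B)
Note: A statement and its contrapositive are logically equivalent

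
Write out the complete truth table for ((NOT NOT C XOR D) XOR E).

D | C | E | Output
------------------
0 | 0 | 0 | 0
0 | 0 | 1 | 1
0 | 1 | 0 | 1
0 | 1 | 1 | 0
1 | 0 | 0 | 1
1 | 0 | 1 | 0
1 | 1 | 0 | 0
1 | 1 | 1 | 1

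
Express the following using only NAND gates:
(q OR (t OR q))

((q NAND q) NAND (((t NAND t) NAND (q NAND q)) NAND ((t NAND t) NAND (q NAND q))))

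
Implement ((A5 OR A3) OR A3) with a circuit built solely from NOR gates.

((((A5 NOR A3) NOR (A5 NOR A3)) NOR A3) NOR (((A5 NOR A3) NOR (A5 NOR A3)) NOR A3))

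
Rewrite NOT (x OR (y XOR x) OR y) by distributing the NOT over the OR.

NOT x AND NOT (y XOR x) AND NOT y
De Morgan's: NOT(OR of terms) = AND of negations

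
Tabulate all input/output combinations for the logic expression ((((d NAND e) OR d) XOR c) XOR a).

c | a | d | e | Output
----------------------
0 | 0 | 0 | 0 | 1
0 | 0 | 0 | 1 | 1
0 | 0 | 1 | 0 | 1
0 | 0 | 1 | 1 | 1
0 | 1 | 0 | 0 | 0
0 | 1 | 0 | 1 | 0
0 | 1 | 1 | 0 | 0
0 | 1 | 1 | 1 | 0
1 | 0 | 0 | 0 | 0
1 | 0 | 0 | 1 | 0
1 | 0 | 1 | 0 | 0
1 | 0 | 1 | 1 | 0
1 | 1 | 0 | 0 | 1
1 | 1 | 0 | 1 | 1
1 | 1 | 1 | 0 | 1
1 | 1 | 1 | 1 | 1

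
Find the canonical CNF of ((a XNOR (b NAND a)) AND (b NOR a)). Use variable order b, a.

(b OR a) AND (b OR NOT a) AND (NOT b OR a) AND (NOT b OR NOT a)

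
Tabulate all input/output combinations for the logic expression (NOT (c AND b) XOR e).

c | e | b | Output
------------------
0 | 0 | 0 | 1
0 | 0 | 1 | 1
0 | 1 | 0 | 0
0 | 1 | 1 | 0
1 | 0 | 0 | 1
1 | 0 | 1 | 0
1 | 1 | 0 | 0
1 | 1 | 1 | 1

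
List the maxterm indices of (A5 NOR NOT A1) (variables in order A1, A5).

ΠM(0, 1, 3) = (A1 OR A5) AND (A1 OR NOT A5) AND (NOT A1 OR NOT A5)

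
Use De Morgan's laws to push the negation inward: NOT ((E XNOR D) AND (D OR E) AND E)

NOT (E XNOR D) OR NOT (D OR E) OR NOT E
De Morgan's: NOT(AND of terms) = OR of negations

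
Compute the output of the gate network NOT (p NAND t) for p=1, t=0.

Substituting: NOT (1 NAND 0)
= 0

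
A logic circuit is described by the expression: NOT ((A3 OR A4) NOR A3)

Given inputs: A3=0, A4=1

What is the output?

Substituting: NOT ((0 OR 1) NOR 0)
= 1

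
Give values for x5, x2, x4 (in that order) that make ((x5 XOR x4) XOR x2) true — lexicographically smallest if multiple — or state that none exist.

x5=0, x2=0, x4=1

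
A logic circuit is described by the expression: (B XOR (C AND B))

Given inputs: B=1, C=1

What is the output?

Substituting: (1 XOR (1 AND 1))
= 0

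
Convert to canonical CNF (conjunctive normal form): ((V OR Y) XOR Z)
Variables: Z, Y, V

(Z OR Y OR V) AND (NOT Z OR Y OR NOT V) AND (NOT Z OR NOT Y OR V) AND (NOT Z OR NOT Y OR NOT V)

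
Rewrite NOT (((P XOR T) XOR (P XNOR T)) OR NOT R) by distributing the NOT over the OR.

NOT ((P XOR T) XOR (P XNOR T)) AND R
De Morgan's: NOT(OR of terms) = AND of negations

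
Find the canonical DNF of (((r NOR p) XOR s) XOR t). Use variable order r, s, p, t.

(NOT r AND NOT s AND NOT p AND NOT t) OR (NOT r AND NOT s AND p AND t) OR (NOT r AND s AND NOT p AND t) OR (NOT r AND s AND p AND NOT t) OR (r AND NOT s AND NOT p AND t) OR (r AND NOT s AND p AND t) OR (r AND s AND NOT p AND NOT t) OR (r AND s AND p AND NOT t)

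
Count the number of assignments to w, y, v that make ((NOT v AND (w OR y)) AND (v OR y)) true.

Satisfying assignments: (0,1,0), (1,1,0)
Count: 2 out of 8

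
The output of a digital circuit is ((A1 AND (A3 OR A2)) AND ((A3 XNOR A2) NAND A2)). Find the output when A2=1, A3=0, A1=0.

Substituting: ((0 AND (0 OR 1)) AND ((0 XNOR 1) NAND 1))
= 0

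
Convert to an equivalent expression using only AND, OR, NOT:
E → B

NOT E OR B
(Implication elimination: A → B = NOT A OR B)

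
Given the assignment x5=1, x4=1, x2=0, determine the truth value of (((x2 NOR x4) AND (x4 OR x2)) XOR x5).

Substituting: (((0 NOR 1) AND (1 OR 0)) XOR 1)
= 1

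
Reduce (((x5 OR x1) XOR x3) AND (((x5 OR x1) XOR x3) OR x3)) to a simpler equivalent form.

By absorption (E AND (E OR v) = E):
= ((x5 OR x1) XOR x3)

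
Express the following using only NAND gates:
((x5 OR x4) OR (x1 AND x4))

((((x5 NAND x5) NAND (x4 NAND x4)) NAND ((x5 NAND x5) NAND (x4 NAND x4))) NAND (((x1 NAND x4) NAND (x1 NAND x4)) NAND ((x1 NAND x4) NAND (x1 NAND x4))))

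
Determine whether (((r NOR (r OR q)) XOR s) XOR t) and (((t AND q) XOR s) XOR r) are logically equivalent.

No. Counterexample: with s=0, q=0, t=0, r=0, Expression 1 = 1 but Expression 2 = 0.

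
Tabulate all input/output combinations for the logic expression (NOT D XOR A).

A | D | Output
--------------
0 | 0 | 1
0 | 1 | 0
1 | 0 | 0
1 | 1 | 1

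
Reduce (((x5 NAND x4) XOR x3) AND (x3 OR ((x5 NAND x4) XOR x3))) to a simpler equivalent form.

By absorption (E AND (E OR v) = E):
= ((x5 NAND x4) XOR x3)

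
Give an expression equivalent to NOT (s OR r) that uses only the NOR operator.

(((s NOR r) NOR (s NOR r)) NOR ((s NOR r) NOR (s NOR r)))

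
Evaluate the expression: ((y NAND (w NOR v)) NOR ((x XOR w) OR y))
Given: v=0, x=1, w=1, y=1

Substituting: ((1 NAND (1 NOR 0)) NOR ((1 XOR 1) OR 1))
= 0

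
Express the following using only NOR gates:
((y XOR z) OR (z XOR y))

((((((y NOR z) NOR (y NOR z)) NOR ((y NOR z) NOR (y NOR z))) NOR ((((y NOR y) NOR (z NOR z)) NOR ((y NOR y) NOR (z NOR z))) NOR (((y NOR y) NOR (z NOR z)) NOR ((y NOR y) NOR (z NOR z))))) NOR ((((z NOR y) NOR (z NOR y)) NOR ((z NOR y) NOR (z NOR y))) NOR ((((z NOR z) NOR (y NOR y)) NOR ((z NOR z) NOR (y NOR y))) NOR (((z NOR z) NOR (y NOR y)) NOR ((z NOR z) NOR (y NOR y)))))) NOR (((((y NOR z) NOR (y NOR z)) NOR ((y NOR z) NOR (y NOR z))) NOR ((((y NOR y) NOR (z NOR z)) NOR ((y NOR y) NOR (z NOR z))) NOR (((y NOR y) NOR (z NOR z)) NOR ((y NOR y) NOR (z NOR z))))) NOR ((((z NOR y) NOR (z NOR y)) NOR ((z NOR y) NOR (z NOR y))) NOR ((((z NOR z) NOR (y NOR y)) NOR ((z NOR z) NOR (y NOR y))) NOR (((z NOR z) NOR (y NOR y)) NOR ((z NOR z) NOR (y NOR y)))))))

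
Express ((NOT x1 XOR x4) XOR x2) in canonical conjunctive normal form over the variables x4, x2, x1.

(x4 OR x2 OR NOT x1) AND (x4 OR NOT x2 OR x1) AND (NOT x4 OR x2 OR x1) AND (NOT x4 OR NOT x2 OR NOT x1)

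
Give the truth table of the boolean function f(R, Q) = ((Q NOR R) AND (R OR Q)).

R | Q | Output
--------------
0 | 0 | 0
0 | 1 | 0
1 | 0 | 0
1 | 1 | 0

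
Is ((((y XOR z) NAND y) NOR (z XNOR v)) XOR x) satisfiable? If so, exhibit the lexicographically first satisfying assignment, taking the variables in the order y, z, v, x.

y=0, z=0, v=0, x=1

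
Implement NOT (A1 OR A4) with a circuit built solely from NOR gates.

(((A1 NOR A4) NOR (A1 NOR A4)) NOR ((A1 NOR A4) NOR (A1 NOR A4)))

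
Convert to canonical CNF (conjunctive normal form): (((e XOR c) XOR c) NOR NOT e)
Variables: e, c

(e OR c) AND (e OR NOT c) AND (NOT e OR c) AND (NOT e OR NOT c)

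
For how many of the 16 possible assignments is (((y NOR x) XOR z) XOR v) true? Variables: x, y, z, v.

Satisfying assignments: (0,0,0,0), (0,0,1,1), (0,1,0,1), (0,1,1,0), (1,0,0,1), (1,0,1,0), (1,1,0,1), (1,1,1,0)
Count: 8 out of 16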